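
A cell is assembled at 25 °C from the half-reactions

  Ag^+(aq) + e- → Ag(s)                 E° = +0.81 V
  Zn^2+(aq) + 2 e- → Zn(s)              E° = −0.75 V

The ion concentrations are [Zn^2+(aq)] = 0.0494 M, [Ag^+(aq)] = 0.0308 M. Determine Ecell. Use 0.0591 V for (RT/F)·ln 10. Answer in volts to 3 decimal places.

Since E°(Ag⁺/Ag) > E°(Zn²⁺/Zn), Ag⁺/Ag serves as the cathode.
E°cell = E°cat − E°an = +0.81 − (−0.75) = +1.56 V; n = 2.
For the overall reaction 2 Ag^+(aq) + Zn(s) → 2 Ag(s) + Zn^2+(aq), Q = [Zn^2+(aq)] / [Ag^+(aq)]^2 = 52.1, giving log Q = 1.717.
By the Nernst equation, E = +1.56 − (0.0591/2)·(1.717) = +1.509 V.

+1.509 V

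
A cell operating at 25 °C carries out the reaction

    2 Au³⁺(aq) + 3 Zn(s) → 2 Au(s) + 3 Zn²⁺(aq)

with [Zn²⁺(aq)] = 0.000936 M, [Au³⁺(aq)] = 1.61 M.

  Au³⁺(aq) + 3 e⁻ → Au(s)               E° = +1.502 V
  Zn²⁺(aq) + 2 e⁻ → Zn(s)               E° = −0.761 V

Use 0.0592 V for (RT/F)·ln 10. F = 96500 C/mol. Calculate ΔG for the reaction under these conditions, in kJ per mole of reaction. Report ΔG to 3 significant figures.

With Au³⁺/Au reduced at the cathode, E°cell = +1.502 − (−0.761) = +2.263 V and n = 6.
Q = [Zn²⁺(aq)]^3 / [Au³⁺(aq)]^2 = 3.16×10^−10, so log Q = −9.500 and E = +2.263 − (0.0592/6)(−9.500) = +2.3567 V.
ΔG = −nFE = −(6)(96500)(+2.3567) J/mol = −1360 kJ/mol.

−1360 kJ/mol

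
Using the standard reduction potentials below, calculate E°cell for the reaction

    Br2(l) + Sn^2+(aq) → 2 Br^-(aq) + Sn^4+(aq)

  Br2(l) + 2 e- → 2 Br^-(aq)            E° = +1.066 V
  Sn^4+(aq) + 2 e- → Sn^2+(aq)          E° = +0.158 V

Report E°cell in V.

Br2(l) gains electrons, so the Br₂/Br⁻ couple is the cathode; the Sn⁴⁺/Sn²⁺ couple is the anode.
E°cell = E°(cathode) − E°(anode) = +1.066 − (+0.158) = +0.908 V.

+0.908 V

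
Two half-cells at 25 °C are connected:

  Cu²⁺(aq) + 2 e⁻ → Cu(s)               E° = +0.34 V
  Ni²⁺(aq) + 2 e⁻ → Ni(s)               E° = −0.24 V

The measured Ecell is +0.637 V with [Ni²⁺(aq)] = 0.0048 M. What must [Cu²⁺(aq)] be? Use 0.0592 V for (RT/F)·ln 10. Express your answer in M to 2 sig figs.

Cu²⁺/Cu is the cathode (higher E°); E°cell = +0.34 − (−0.24) = +0.58 V with n = 2.
From the Nernst equation, log Q = n(E° − E)/0.0592 = 2·(+0.58 − (+0.637))/0.0592 = −1.926.
The balanced reaction is Cu²⁺(aq) + Ni(s) → Cu(s) + Ni²⁺(aq), so Q = [Ni²⁺(aq)] / [Cu²⁺(aq)].
Substituting the known concentrations and solving, log [Cu²⁺(aq)] = −0.393 and [Cu²⁺(aq)] = 0.40 M.

0.40 M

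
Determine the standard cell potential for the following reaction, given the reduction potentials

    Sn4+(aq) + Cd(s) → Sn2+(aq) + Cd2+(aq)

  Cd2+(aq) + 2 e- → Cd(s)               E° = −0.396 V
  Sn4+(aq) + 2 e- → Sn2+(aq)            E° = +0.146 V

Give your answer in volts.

In the reaction as written, Sn4+(aq) is reduced (cathode) and Cd2+(aq) is produced by oxidation at the anode.
E°cell = E°(cathode) − E°(anode) = +0.146 − (−0.396) = +0.542 V.

+0.542 V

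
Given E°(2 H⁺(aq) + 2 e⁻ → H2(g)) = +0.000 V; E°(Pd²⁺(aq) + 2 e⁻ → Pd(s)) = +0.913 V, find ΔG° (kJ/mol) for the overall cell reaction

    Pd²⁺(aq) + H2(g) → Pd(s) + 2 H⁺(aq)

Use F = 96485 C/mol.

−176 kJ/mol

In the reaction as written Pd²⁺(aq) is reduced, so the Pd²⁺/Pd couple is the cathode and 2H⁺/H₂ is the anode.
E°cell = +0.913 − (+0.000) = +0.913 V; balancing electrons gives n = 2.
ΔG° = −nFE°cell = −(2)(96485)(+0.913) J/mol = −176 kJ/mol.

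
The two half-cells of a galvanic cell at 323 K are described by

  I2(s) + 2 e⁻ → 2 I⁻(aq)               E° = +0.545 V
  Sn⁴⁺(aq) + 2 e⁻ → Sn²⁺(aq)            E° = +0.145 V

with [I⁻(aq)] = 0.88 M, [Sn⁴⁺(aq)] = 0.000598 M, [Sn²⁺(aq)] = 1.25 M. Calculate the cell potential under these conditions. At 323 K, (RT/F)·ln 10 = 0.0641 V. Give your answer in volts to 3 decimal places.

The I₂/I⁻ couple has the more positive E°, so it is the cathode; Sn⁴⁺/Sn²⁺ is the anode.
The standard potential is +0.545 − (+0.145) = +0.400 V and the balanced reaction transfers n = 2 electrons.
For the overall reaction I2(s) + Sn²⁺(aq) → 2 I⁻(aq) + Sn⁴⁺(aq), Q = ([I⁻(aq)]^2·[Sn⁴⁺(aq)]) / [Sn²⁺(aq)] = 0.00037, giving log Q = −3.431.
E = E° − (0.0641/n)·log Q = +0.400 − (0.0641/2)(−3.431) = +0.510 V.

+0.510 V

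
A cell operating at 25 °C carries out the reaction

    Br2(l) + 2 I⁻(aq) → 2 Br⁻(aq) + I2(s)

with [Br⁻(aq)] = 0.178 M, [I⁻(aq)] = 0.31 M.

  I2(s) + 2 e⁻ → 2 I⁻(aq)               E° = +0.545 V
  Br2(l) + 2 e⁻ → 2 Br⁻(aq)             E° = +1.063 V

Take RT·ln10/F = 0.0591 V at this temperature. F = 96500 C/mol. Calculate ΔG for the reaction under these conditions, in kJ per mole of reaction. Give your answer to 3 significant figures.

−103 kJ/mol

E°cell = +1.063 − (+0.545) = +0.518 V; the balanced reaction transfers n = 2 electrons.
The reaction quotient is [Br⁻(aq)]^2 / [I⁻(aq)]^2 = 0.33; by Nernst, E = +0.518 − (0.0591/2)(−0.482) = +0.5322 V.
ΔG = −nFE = −(2)(96500)(+0.5322) J/mol = −103 kJ/mol.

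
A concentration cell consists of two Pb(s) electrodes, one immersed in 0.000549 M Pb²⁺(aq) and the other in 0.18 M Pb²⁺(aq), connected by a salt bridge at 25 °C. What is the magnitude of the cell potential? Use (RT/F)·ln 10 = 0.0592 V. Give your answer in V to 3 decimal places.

For a concentration cell E°cell = 0, since both electrodes use the same couple.
The compartment with the higher Pb²⁺(aq) concentration (0.18 M) acts as the cathode; ions are reduced there and produced at the dilute (0.000549 M) anode.
With n = 2, Ecell = −(0.0592/2)·log([dilute]/[conc]) = −(0.0592/2)·log(0.000549/0.18) = +0.074 V.

0.074 V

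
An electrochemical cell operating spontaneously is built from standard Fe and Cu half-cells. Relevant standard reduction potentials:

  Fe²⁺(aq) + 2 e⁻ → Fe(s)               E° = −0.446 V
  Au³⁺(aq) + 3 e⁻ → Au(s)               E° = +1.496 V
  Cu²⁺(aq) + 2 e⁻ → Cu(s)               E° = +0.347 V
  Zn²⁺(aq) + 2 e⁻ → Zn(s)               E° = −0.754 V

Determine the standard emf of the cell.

Of the two couples in this cell, the one with the more positive reduction potential is reduced at the cathode: here that is Cu²⁺/Cu (+0.347 V); Fe²⁺/Fe (−0.446 V) is the anode.
E°cell = E°(cathode) − E°(anode) = +0.347 − (−0.446) = +0.793 V.

+0.793 V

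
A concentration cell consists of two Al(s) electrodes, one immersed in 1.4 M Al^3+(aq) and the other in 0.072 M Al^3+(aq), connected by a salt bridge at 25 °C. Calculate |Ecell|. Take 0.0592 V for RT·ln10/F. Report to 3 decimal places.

For a concentration cell E°cell = 0, since both electrodes use the same couple.
The compartment with the higher Al^3+(aq) concentration (1.4 M) acts as the cathode; ions are reduced there and produced at the dilute (0.072 M) anode.
With n = 3, Ecell = −(0.0592/3)·log([dilute]/[conc]) = −(0.0592/3)·log(0.072/1.4) = +0.025 V.

0.025 V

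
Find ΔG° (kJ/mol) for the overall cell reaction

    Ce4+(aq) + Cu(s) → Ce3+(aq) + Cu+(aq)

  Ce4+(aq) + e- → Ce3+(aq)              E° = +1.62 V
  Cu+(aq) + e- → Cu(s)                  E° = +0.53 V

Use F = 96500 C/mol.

In the reaction as written Ce4+(aq) is reduced, so the Ce⁴⁺/Ce³⁺ couple is the cathode and Cu⁺/Cu is the anode.
E°cell = +1.62 − (+0.53) = +1.09 V; balancing electrons gives n = 1.
ΔG° = −nFE°cell = −(1)(96500)(+1.09) J/mol = −105 kJ/mol.

−105 kJ/mol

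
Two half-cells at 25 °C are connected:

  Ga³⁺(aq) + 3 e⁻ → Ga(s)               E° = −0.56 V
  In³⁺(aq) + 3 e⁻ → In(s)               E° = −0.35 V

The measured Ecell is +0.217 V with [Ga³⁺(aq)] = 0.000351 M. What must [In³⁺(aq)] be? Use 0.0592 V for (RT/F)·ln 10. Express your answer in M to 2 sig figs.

0.00079 M

The In³⁺/In couple has the larger reduction potential, so it is the cathode: E°cell = −0.35 − (−0.56) = +0.21 V and n = 3.
Since E = E° − (0.0592/n)·log Q, log Q = n(E° − E)/0.0592 = −0.355.
For In³⁺(aq) + Ga(s) → In(s) + Ga³⁺(aq), the reaction quotient is Q = [Ga³⁺(aq)] / [In³⁺(aq)].
Substituting the known concentrations and solving, log [In³⁺(aq)] = −3.100 and [In³⁺(aq)] = 0.00079 M.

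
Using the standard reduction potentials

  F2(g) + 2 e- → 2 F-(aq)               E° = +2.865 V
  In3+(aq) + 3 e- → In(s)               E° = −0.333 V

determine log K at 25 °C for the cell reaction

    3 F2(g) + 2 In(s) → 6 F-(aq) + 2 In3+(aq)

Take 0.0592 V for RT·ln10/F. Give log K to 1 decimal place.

log K = 324.1

The F₂/F⁻ couple is reduced (cathode); E°cell = +2.865 − (−0.333) = +3.198 V with n = 6.
At equilibrium E = 0, so log K = nE°cell / 0.0592 = (6)(+3.198) / 0.0592 = 324.1.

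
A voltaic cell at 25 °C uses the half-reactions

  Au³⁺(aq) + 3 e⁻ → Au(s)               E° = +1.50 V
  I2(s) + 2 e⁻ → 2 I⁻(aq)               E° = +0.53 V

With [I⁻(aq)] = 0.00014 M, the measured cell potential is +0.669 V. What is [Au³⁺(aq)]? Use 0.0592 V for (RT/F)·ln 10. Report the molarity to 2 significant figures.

With Au³⁺/Au at the cathode and I₂/I⁻ at the anode, E°cell = +1.50 − (+0.53) = +0.97 V (n = 6).
From the Nernst equation, log Q = n(E° − E)/0.0592 = 6·(+0.97 − (+0.669))/0.0592 = 30.507.
For 2 Au³⁺(aq) + 6 I⁻(aq) → 2 Au(s) + 3 I2(s), the reaction quotient is Q = 1 / ([Au³⁺(aq)]^2·[I⁻(aq)]^6).
Solving for the unknown gives log [Au³⁺(aq)] = −3.692, so [Au³⁺(aq)] ≈ 0.00020 M.

0.00020 M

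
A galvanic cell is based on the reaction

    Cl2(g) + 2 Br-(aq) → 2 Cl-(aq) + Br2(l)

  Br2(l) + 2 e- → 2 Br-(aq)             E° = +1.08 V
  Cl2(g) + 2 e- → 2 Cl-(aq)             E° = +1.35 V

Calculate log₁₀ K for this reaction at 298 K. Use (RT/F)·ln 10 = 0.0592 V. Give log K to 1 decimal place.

log K = 9.1

The Cl₂/Cl⁻ couple is reduced (cathode); E°cell = +1.35 − (+1.08) = +0.27 V with n = 2.
At equilibrium E = 0, so log K = nE°cell / 0.0592 = (2)(+0.27) / 0.0592 = 9.1.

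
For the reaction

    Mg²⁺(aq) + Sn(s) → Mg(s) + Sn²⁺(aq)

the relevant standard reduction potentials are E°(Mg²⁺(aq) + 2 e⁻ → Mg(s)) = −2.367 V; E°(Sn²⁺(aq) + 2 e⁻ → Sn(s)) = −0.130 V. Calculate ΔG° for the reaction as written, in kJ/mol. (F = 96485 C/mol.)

+432 kJ/mol

In the reaction as written Mg²⁺(aq) is reduced, so the Mg²⁺/Mg couple is the cathode and Sn²⁺/Sn is the anode.
E°cell = −2.367 − (−0.130) = −2.237 V; balancing electrons gives n = 2.
ΔG° = −nFE°cell = −(2)(96485)(−2.237) J/mol = +432 kJ/mol.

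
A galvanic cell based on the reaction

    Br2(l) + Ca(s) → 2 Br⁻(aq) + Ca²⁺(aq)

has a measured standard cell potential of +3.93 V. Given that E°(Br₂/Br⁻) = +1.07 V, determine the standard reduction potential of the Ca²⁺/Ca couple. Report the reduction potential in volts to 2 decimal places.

−2.86 V

In the reaction as written the Br₂/Br⁻ couple is reduced (cathode) and Ca²⁺/Ca is oxidized (anode), so E°cell = E°(Br₂/Br⁻) − E°(Ca²⁺/Ca).
E°(Ca²⁺/Ca) = E°(cathode) − E°cell = +1.07 − (+3.93) = −2.86 V.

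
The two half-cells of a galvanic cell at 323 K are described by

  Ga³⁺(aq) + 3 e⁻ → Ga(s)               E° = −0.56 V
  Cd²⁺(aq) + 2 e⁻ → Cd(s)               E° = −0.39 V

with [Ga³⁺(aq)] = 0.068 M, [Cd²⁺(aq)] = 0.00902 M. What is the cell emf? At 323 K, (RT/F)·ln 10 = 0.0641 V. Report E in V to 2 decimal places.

+0.13 V

Cd²⁺/Cd is reduced (cathode, E° = −0.39 V) and Ga³⁺/Ga is oxidized (anode).
E°cell = E°cat − E°an = −0.39 − (−0.56) = +0.17 V; n = 6.
For the overall reaction 3 Cd²⁺(aq) + 2 Ga(s) → 3 Cd(s) + 2 Ga³⁺(aq), Q = [Ga³⁺(aq)]^2 / [Cd²⁺(aq)]^3 = 6.3×10^3, giving log Q = 3.799.
By the Nernst equation, E = +0.17 − (0.0641/6)·(3.799) = +0.13 V.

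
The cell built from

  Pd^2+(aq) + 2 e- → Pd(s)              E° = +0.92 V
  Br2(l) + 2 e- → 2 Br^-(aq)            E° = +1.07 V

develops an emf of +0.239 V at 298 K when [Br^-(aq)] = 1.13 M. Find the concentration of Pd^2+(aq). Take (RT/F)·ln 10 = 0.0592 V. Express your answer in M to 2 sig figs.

With Br₂/Br⁻ at the cathode and Pd²⁺/Pd at the anode, E°cell = +1.07 − (+0.92) = +0.15 V (n = 2).
Since E = E° − (0.0592/n)·log Q, log Q = n(E° − E)/0.0592 = −3.007.
For Br2(l) + Pd(s) → 2 Br^-(aq) + Pd^2+(aq), the reaction quotient is Q = [Br^-(aq)]^2·[Pd^2+(aq)].
Isolating [Pd^2+(aq)] in Q = 10^{−3.007} yields log [Pd^2+(aq)] = −3.113, i.e. 0.00077 M.

0.00077 M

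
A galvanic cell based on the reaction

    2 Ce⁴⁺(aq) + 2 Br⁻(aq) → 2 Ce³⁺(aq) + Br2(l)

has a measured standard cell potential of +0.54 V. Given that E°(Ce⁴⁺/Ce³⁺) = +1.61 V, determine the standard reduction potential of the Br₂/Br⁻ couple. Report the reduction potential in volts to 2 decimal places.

+1.07 V

In the reaction as written the Ce⁴⁺/Ce³⁺ couple is reduced (cathode) and Br₂/Br⁻ is oxidized (anode), so E°cell = E°(Ce⁴⁺/Ce³⁺) − E°(Br₂/Br⁻).
E°(Br₂/Br⁻) = E°(cathode) − E°cell = +1.61 − (+0.54) = +1.07 V.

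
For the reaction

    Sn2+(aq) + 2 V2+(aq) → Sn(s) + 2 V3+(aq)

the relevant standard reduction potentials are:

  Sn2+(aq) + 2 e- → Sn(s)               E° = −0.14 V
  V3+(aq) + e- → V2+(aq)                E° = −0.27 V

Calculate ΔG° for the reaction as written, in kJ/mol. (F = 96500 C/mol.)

In the reaction as written Sn2+(aq) is reduced, so the Sn²⁺/Sn couple is the cathode and V³⁺/V²⁺ is the anode.
E°cell = −0.14 − (−0.27) = +0.13 V; balancing electrons gives n = 2.
ΔG° = −nFE°cell = −(2)(96500)(+0.13) J/mol = −25.1 kJ/mol.

−25.1 kJ/mol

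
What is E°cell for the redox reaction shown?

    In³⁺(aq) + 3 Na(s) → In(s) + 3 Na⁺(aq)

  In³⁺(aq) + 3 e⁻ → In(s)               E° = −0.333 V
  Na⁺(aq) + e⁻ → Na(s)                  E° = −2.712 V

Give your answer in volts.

+2.379 V

In the reaction as written, In³⁺(aq) is reduced (cathode) and Na⁺(aq) is produced by oxidation at the anode.
E°cell = E°(cathode) − E°(anode) = −0.333 − (−2.712) = +2.379 V.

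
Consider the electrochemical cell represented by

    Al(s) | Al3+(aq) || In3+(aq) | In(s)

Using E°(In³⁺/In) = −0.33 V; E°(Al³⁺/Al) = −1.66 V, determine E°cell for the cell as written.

By convention the left-hand electrode in cell notation is the anode (oxidation) and the right-hand electrode is the cathode (reduction).
E°cell = E°(right) − E°(left) = −0.33 − (−1.66) = +1.33 V.

+1.33 V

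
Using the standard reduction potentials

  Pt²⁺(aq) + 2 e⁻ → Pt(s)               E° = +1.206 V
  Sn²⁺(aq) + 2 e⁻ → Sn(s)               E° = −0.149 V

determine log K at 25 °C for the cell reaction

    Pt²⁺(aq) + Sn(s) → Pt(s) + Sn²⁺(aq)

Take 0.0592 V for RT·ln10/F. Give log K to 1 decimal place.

log K = 45.8

The Pt²⁺/Pt couple is reduced (cathode); E°cell = +1.206 − (−0.149) = +1.355 V with n = 2.
At equilibrium E = 0, so log K = nE°cell / 0.0592 = (2)(+1.355) / 0.0592 = 45.8.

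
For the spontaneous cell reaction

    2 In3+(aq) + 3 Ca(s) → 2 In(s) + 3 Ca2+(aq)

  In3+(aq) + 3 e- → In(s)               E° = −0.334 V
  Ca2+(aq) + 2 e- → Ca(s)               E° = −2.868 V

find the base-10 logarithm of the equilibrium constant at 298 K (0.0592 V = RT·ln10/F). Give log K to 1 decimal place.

log K = 256.8

The In³⁺/In couple is reduced (cathode); E°cell = −0.334 − (−2.868) = +2.534 V with n = 6.
At equilibrium E = 0, so log K = nE°cell / 0.0592 = (6)(+2.534) / 0.0592 = 256.8.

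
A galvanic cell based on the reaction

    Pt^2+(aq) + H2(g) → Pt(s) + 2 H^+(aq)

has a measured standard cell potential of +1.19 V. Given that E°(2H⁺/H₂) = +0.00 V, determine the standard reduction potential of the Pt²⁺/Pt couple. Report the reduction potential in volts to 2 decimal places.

In the reaction as written the Pt²⁺/Pt couple is reduced (cathode) and 2H⁺/H₂ is oxidized (anode), so E°cell = E°(Pt²⁺/Pt) − E°(2H⁺/H₂).
E°(Pt²⁺/Pt) = E°cell + E°(anode) = +1.19 + (+0.00) = +1.19 V.

+1.19 V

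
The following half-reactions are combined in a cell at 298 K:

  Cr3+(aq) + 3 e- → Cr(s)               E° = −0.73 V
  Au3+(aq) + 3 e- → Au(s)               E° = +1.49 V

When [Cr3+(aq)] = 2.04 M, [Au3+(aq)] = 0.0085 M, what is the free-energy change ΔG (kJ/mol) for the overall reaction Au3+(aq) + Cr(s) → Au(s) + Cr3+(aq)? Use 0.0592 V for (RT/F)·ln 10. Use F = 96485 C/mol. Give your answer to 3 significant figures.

With Au³⁺/Au reduced at the cathode, E°cell = +1.49 − (−0.73) = +2.22 V and n = 3.
Here Q = [Cr3+(aq)] / [Au3+(aq)] = 240 (log Q = 2.380), giving E = +2.22 − (0.0592/3)·(2.380) = +2.1730 V.
Then ΔG = −nFE = −3 × 96485 × +2.1730 J/mol = −629 kJ/mol.

−629 kJ/mol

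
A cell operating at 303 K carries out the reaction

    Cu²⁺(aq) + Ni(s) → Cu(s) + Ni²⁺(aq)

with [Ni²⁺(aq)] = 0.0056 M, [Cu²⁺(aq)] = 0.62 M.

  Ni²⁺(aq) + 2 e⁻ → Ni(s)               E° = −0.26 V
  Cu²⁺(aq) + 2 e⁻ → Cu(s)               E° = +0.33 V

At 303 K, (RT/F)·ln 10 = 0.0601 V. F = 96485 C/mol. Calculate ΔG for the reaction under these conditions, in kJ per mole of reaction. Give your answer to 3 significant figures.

−126 kJ/mol

The standard cell potential is +0.33 − (−0.26) = +0.59 V, with n = 2 electrons in the balanced equation.
Q = [Ni²⁺(aq)] / [Cu²⁺(aq)] = 0.00903, so log Q = −2.044 and E = +0.59 − (0.0601/2)(−2.044) = +0.6514 V.
ΔG = −nFE = −(2)(96485)(+0.6514) J/mol = −126 kJ/mol.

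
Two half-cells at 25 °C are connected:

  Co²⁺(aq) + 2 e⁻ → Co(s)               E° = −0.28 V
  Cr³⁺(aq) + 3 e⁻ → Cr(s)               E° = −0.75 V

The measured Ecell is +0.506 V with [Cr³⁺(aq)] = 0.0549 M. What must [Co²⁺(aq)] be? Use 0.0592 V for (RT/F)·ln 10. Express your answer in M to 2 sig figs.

The Co²⁺/Co couple has the larger reduction potential, so it is the cathode: E°cell = −0.28 − (−0.75) = +0.47 V and n = 6.
Since E = E° − (0.0592/n)·log Q, log Q = n(E° − E)/0.0592 = −3.649.
For 3 Co²⁺(aq) + 2 Cr(s) → 3 Co(s) + 2 Cr³⁺(aq), the reaction quotient is Q = [Cr³⁺(aq)]^2 / [Co²⁺(aq)]^3.
Solving for the unknown gives log [Co²⁺(aq)] = 0.376, so [Co²⁺(aq)] ≈ 2.4 M.

2.4 M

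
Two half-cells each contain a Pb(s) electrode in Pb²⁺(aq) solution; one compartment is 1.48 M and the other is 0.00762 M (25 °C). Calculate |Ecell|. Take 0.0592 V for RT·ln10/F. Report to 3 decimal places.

For a concentration cell E°cell = 0, since both electrodes use the same couple.
The compartment with the higher Pb²⁺(aq) concentration (1.48 M) acts as the cathode; ions are reduced there and produced at the dilute (0.00762 M) anode.
With n = 2, Ecell = −(0.0592/2)·log([dilute]/[conc]) = −(0.0592/2)·log(0.00762/1.48) = +0.068 V.

0.068 V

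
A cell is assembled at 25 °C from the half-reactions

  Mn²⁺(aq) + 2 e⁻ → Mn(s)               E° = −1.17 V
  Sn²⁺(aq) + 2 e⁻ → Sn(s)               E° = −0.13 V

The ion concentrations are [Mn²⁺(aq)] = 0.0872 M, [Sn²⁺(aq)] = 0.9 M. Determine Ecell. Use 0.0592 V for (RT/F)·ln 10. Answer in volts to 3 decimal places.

Sn²⁺/Sn is reduced (cathode, E° = −0.13 V) and Mn²⁺/Mn is oxidized (anode).
E°cell = −0.13 − (−1.17) = +1.04 V, with n = 2 electrons transferred.
For the overall reaction Sn²⁺(aq) + Mn(s) → Sn(s) + Mn²⁺(aq), Q = [Mn²⁺(aq)] / [Sn²⁺(aq)] = 0.0969, giving log Q = −1.014.
E = E° − (0.0592/n)·log Q = +1.04 − (0.0592/2)(−1.014) = +1.070 V.

+1.070 V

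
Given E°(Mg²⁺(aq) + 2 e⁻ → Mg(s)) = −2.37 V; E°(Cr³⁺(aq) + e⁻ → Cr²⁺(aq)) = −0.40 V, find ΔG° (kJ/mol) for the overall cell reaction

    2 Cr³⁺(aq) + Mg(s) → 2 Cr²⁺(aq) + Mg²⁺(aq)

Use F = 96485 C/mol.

In the reaction as written Cr³⁺(aq) is reduced, so the Cr³⁺/Cr²⁺ couple is the cathode and Mg²⁺/Mg is the anode.
E°cell = −0.40 − (−2.37) = +1.97 V; balancing electrons gives n = 2.
ΔG° = −nFE°cell = −(2)(96485)(+1.97) J/mol = −380 kJ/mol.

−380 kJ/mol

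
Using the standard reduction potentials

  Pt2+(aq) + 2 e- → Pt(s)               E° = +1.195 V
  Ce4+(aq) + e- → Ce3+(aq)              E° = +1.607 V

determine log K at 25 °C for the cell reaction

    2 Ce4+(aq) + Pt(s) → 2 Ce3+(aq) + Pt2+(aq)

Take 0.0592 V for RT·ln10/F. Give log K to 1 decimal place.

log K = 13.9

The Ce⁴⁺/Ce³⁺ couple is reduced (cathode); E°cell = +1.607 − (+1.195) = +0.412 V with n = 2.
At equilibrium E = 0, so log K = nE°cell / 0.0592 = (2)(+0.412) / 0.0592 = 13.9.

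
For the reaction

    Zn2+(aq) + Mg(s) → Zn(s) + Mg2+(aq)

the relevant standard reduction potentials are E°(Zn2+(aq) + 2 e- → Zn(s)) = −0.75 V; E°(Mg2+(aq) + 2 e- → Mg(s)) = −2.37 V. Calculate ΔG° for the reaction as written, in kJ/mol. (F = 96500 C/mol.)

In the reaction as written Zn2+(aq) is reduced, so the Zn²⁺/Zn couple is the cathode and Mg²⁺/Mg is the anode.
E°cell = −0.75 − (−2.37) = +1.62 V; balancing electrons gives n = 2.
ΔG° = −nFE°cell = −(2)(96500)(+1.62) J/mol = −313 kJ/mol.

−313 kJ/mol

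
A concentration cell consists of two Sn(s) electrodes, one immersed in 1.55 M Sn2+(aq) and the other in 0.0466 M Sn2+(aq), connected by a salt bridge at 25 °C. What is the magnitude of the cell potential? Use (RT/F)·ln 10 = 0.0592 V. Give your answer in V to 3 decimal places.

For a concentration cell E°cell = 0, since both electrodes use the same couple.
The compartment with the higher Sn2+(aq) concentration (1.55 M) acts as the cathode; ions are reduced there and produced at the dilute (0.0466 M) anode.
With n = 2, Ecell = −(0.0592/2)·log([dilute]/[conc]) = −(0.0592/2)·log(0.0466/1.55) = +0.045 V.

0.045 V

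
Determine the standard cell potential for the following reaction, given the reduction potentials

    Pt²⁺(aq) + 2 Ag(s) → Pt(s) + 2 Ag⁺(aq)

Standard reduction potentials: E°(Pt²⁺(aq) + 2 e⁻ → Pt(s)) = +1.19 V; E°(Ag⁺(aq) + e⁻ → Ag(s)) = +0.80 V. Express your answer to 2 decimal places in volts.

In the reaction as written, Pt²⁺(aq) is reduced (cathode) and Ag⁺(aq) is produced by oxidation at the anode.
E°cell = E°(cathode) − E°(anode) = +1.19 − (+0.80) = +0.39 V.

+0.39 V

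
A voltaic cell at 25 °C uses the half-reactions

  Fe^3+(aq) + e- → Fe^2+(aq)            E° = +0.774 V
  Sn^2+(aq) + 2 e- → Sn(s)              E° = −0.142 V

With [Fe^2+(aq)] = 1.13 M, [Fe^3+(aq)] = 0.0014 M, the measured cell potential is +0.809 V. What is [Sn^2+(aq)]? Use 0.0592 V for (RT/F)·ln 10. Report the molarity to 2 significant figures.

With Fe³⁺/Fe²⁺ at the cathode and Sn²⁺/Sn at the anode, E°cell = +0.774 − (−0.142) = +0.916 V (n = 2).
Rearranging E = E° − (0.0592/n)·log Q gives log Q = 2(+0.916 − (+0.809))/0.0592 = 3.615.
The balanced reaction is 2 Fe^3+(aq) + Sn(s) → 2 Fe^2+(aq) + Sn^2+(aq), so Q = ([Fe^2+(aq)]^2·[Sn^2+(aq)]) / [Fe^3+(aq)]^2.
Solving for the unknown gives log [Sn^2+(aq)] = −2.199, so [Sn^2+(aq)] ≈ 0.0063 M.

0.0063 M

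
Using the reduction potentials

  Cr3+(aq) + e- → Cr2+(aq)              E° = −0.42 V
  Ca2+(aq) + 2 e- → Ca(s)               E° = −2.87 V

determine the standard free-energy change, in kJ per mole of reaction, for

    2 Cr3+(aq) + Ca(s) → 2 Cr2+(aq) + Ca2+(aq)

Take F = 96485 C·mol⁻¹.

−473 kJ/mol

In the reaction as written Cr3+(aq) is reduced, so the Cr³⁺/Cr²⁺ couple is the cathode and Ca²⁺/Ca is the anode.
E°cell = −0.42 − (−2.87) = +2.45 V; balancing electrons gives n = 2.
ΔG° = −nFE°cell = −(2)(96485)(+2.45) J/mol = −473 kJ/mol.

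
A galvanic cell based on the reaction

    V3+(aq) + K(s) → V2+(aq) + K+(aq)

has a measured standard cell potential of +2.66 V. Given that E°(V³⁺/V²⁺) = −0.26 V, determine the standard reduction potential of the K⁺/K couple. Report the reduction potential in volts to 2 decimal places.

In the reaction as written the V³⁺/V²⁺ couple is reduced (cathode) and K⁺/K is oxidized (anode), so E°cell = E°(V³⁺/V²⁺) − E°(K⁺/K).
E°(K⁺/K) = E°(cathode) − E°cell = −0.26 − (+2.66) = −2.92 V.

−2.92 V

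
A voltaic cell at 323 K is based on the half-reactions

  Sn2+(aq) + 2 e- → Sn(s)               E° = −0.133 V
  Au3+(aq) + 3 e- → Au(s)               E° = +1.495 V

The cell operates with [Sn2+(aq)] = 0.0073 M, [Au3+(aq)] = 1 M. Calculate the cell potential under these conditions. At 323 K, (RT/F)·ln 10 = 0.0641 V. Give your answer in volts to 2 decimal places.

+1.70 V

The Au³⁺/Au couple has the more positive E°, so it is the cathode; Sn²⁺/Sn is the anode.
E°cell = E°cat − E°an = +1.495 − (−0.133) = +1.628 V; n = 6.
Balancing gives 2 Au3+(aq) + 3 Sn(s) → 2 Au(s) + 3 Sn2+(aq); hence Q = [Sn2+(aq)]^3 / [Au3+(aq)]^2 = 3.89×10^−7 (log Q = −6.410).
E = E° − (0.0641/n)·log Q = +1.628 − (0.0641/6)(−6.410) = +1.70 V.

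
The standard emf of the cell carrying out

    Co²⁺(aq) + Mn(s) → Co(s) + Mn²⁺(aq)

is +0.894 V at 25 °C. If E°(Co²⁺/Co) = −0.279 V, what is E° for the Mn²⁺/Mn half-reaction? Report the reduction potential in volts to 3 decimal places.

−1.173 V

In the reaction as written the Co²⁺/Co couple is reduced (cathode) and Mn²⁺/Mn is oxidized (anode), so E°cell = E°(Co²⁺/Co) − E°(Mn²⁺/Mn).
E°(Mn²⁺/Mn) = E°(cathode) − E°cell = −0.279 − (+0.894) = −1.173 V.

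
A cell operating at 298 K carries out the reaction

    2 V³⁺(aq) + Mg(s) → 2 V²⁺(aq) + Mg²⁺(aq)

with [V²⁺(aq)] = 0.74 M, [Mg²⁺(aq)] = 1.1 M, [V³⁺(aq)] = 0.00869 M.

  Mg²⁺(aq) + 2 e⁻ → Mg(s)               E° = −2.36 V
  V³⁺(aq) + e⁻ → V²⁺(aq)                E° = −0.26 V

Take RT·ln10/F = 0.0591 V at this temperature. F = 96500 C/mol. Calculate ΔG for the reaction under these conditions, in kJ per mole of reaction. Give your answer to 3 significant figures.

With V³⁺/V²⁺ reduced at the cathode, E°cell = −0.26 − (−2.36) = +2.10 V and n = 2.
The reaction quotient is ([V²⁺(aq)]^2·[Mg²⁺(aq)]) / [V³⁺(aq)]^2 = 7.98×10^3; by Nernst, E = +2.10 − (0.0591/2)(3.902) = +1.9847 V.
Then ΔG = −nFE = −2 × 96500 × +1.9847 J/mol = −383 kJ/mol.

−383 kJ/mol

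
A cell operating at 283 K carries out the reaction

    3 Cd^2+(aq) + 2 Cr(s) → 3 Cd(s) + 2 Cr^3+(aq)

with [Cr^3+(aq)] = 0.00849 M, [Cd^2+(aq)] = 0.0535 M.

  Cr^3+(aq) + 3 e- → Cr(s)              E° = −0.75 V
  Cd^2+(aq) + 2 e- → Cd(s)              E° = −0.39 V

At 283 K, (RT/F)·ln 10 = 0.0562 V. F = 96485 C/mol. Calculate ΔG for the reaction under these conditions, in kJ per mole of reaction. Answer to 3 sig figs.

E°cell = −0.39 − (−0.75) = +0.36 V; the balanced reaction transfers n = 6 electrons.
Here Q = [Cr^3+(aq)]^2 / [Cd^2+(aq)]^3 = 0.471 (log Q = −0.327), giving E = +0.36 − (0.0562/6)·(−0.327) = +0.3631 V.
ΔG = −nFE = −(6)(96485)(+0.3631) J/mol = −210 kJ/mol.

−210 kJ/mol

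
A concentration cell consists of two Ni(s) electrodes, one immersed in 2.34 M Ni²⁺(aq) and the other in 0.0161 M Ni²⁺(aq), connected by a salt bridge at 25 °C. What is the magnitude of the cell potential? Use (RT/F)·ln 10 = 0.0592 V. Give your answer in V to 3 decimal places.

For a concentration cell E°cell = 0, since both electrodes use the same couple.
The compartment with the higher Ni²⁺(aq) concentration (2.34 M) acts as the cathode; ions are reduced there and produced at the dilute (0.0161 M) anode.
With n = 2, Ecell = −(0.0592/2)·log([dilute]/[conc]) = −(0.0592/2)·log(0.0161/2.34) = +0.064 V.

0.064 V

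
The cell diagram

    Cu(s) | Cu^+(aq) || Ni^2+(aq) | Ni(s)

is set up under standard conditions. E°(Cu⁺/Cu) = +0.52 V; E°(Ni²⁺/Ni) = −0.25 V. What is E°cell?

By convention the left-hand electrode in cell notation is the anode (oxidation) and the right-hand electrode is the cathode (reduction).
E°cell = E°(right) − E°(left) = −0.25 − (+0.52) = −0.77 V.
The negative sign shows that, as written, the cell would require an external voltage to drive the reaction.

−0.77 V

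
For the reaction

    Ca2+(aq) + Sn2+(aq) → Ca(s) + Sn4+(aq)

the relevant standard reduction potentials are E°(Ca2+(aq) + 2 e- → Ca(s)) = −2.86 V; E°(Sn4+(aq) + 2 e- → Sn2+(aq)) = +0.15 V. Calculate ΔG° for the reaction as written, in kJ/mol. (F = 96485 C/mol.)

+581 kJ/mol

In the reaction as written Ca2+(aq) is reduced, so the Ca²⁺/Ca couple is the cathode and Sn⁴⁺/Sn²⁺ is the anode.
E°cell = −2.86 − (+0.15) = −3.01 V; balancing electrons gives n = 2.
ΔG° = −nFE°cell = −(2)(96485)(−3.01) J/mol = +581 kJ/mol.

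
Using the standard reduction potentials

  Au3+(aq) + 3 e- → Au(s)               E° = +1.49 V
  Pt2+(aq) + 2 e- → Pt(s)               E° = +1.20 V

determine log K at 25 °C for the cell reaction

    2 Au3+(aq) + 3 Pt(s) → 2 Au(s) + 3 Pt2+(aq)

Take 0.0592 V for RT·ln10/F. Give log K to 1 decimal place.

The Au³⁺/Au couple is reduced (cathode); E°cell = +1.49 − (+1.20) = +0.29 V with n = 6.
At equilibrium E = 0, so log K = nE°cell / 0.0592 = (6)(+0.29) / 0.0592 = 29.4.

log K = 29.4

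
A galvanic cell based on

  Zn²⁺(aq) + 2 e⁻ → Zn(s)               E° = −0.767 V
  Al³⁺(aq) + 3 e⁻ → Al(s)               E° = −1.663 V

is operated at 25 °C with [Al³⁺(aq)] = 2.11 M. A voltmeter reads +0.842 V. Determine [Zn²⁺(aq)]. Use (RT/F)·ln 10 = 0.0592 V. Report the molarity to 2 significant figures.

0.025 M

With Zn²⁺/Zn at the cathode and Al³⁺/Al at the anode, E°cell = −0.767 − (−1.663) = +0.896 V (n = 6).
Rearranging E = E° − (0.0592/n)·log Q gives log Q = 6(+0.896 − (+0.842))/0.0592 = 5.473.
The balanced reaction is 3 Zn²⁺(aq) + 2 Al(s) → 3 Zn(s) + 2 Al³⁺(aq), so Q = [Al³⁺(aq)]^2 / [Zn²⁺(aq)]^3.
Solving for the unknown gives log [Zn²⁺(aq)] = −1.608, so [Zn²⁺(aq)] ≈ 0.025 M.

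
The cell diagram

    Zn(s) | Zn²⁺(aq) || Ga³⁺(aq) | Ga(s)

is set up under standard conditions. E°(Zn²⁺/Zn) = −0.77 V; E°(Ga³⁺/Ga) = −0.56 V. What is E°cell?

By convention the left-hand electrode in cell notation is the anode (oxidation) and the right-hand electrode is the cathode (reduction).
E°cell = E°(right) − E°(left) = −0.56 − (−0.77) = +0.21 V.

+0.21 V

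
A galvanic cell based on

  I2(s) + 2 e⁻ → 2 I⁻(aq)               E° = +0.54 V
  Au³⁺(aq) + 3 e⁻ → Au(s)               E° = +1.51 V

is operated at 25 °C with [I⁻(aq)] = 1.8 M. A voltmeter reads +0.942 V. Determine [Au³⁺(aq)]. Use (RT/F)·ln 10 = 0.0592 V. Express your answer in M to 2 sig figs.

Au³⁺/Au is the cathode (higher E°); E°cell = +1.51 − (+0.54) = +0.97 V with n = 6.
Rearranging E = E° − (0.0592/n)·log Q gives log Q = 6(+0.97 − (+0.942))/0.0592 = 2.838.
The balanced reaction is 2 Au³⁺(aq) + 6 I⁻(aq) → 2 Au(s) + 3 I2(s), so Q = 1 / ([Au³⁺(aq)]^2·[I⁻(aq)]^6).
Solving for the unknown gives log [Au³⁺(aq)] = −2.185, so [Au³⁺(aq)] ≈ 0.0065 M.

0.0065 M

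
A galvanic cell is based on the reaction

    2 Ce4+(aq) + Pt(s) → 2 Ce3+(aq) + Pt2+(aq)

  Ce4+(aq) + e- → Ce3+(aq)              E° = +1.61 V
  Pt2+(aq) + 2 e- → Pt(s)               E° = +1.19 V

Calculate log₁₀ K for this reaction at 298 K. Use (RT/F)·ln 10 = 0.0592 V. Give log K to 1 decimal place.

log K = 14.2

The Ce⁴⁺/Ce³⁺ couple is reduced (cathode); E°cell = +1.61 − (+1.19) = +0.42 V with n = 2.
At equilibrium E = 0, so log K = nE°cell / 0.0592 = (2)(+0.42) / 0.0592 = 14.2.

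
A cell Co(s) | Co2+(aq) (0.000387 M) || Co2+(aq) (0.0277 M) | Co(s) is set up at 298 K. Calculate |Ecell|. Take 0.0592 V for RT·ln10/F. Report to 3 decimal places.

0.055 V

For a concentration cell E°cell = 0, since both electrodes use the same couple.
The compartment with the higher Co2+(aq) concentration (0.0277 M) acts as the cathode; ions are reduced there and produced at the dilute (0.000387 M) anode.
With n = 2, Ecell = −(0.0592/2)·log([dilute]/[conc]) = −(0.0592/2)·log(0.000387/0.0277) = +0.055 V.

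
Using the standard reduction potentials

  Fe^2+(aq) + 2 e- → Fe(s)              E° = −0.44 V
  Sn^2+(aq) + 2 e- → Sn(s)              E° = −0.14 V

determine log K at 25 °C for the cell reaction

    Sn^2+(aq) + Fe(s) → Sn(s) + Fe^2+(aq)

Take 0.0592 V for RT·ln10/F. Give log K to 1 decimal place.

log K = 10.1

The Sn²⁺/Sn couple is reduced (cathode); E°cell = −0.14 − (−0.44) = +0.30 V with n = 2.
At equilibrium E = 0, so log K = nE°cell / 0.0592 = (2)(+0.30) / 0.0592 = 10.1.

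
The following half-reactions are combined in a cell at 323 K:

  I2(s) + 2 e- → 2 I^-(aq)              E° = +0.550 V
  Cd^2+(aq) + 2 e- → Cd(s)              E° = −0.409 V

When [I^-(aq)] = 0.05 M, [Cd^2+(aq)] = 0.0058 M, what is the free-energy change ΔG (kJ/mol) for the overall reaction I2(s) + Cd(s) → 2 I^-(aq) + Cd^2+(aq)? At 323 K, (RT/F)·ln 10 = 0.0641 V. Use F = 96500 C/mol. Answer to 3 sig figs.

−215 kJ/mol

The standard cell potential is +0.550 − (−0.409) = +0.959 V, with n = 2 electrons in the balanced equation.
Q = [I^-(aq)]^2·[Cd^2+(aq)] = 1.45×10^−5, so log Q = −4.839 and E = +0.959 − (0.0641/2)(−4.839) = +1.1141 V.
Then ΔG = −nFE = −2 × 96500 × +1.1141 J/mol = −215 kJ/mol.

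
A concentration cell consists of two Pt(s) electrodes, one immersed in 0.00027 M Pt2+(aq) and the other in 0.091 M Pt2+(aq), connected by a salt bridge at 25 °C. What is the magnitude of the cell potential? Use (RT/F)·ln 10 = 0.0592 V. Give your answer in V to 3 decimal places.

0.075 V

For a concentration cell E°cell = 0, since both electrodes use the same couple.
The compartment with the higher Pt2+(aq) concentration (0.091 M) acts as the cathode; ions are reduced there and produced at the dilute (0.00027 M) anode.
With n = 2, Ecell = −(0.0592/2)·log([dilute]/[conc]) = −(0.0592/2)·log(0.00027/0.091) = +0.075 V.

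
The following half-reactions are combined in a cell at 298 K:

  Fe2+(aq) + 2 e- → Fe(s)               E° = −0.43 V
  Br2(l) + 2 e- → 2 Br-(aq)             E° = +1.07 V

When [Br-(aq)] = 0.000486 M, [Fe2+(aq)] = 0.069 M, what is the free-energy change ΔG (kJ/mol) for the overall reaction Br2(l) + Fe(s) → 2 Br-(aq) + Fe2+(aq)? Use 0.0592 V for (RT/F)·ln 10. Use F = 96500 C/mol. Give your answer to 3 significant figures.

−334 kJ/mol

E°cell = +1.07 − (−0.43) = +1.50 V; the balanced reaction transfers n = 2 electrons.
The reaction quotient is [Br-(aq)]^2·[Fe2+(aq)] = 1.63×10^−8; by Nernst, E = +1.50 − (0.0592/2)(−7.788) = +1.7305 V.
Then ΔG = −nFE = −2 × 96500 × +1.7305 J/mol = −334 kJ/mol.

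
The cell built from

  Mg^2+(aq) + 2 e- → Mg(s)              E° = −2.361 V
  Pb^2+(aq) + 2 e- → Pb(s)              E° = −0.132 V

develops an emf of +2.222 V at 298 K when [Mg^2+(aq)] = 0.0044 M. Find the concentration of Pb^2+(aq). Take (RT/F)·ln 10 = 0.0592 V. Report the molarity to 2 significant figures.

Pb²⁺/Pb is the cathode (higher E°); E°cell = −0.132 − (−2.361) = +2.229 V with n = 2.
Rearranging E = E° − (0.0592/n)·log Q gives log Q = 2(+2.229 − (+2.222))/0.0592 = 0.236.
The balanced reaction is Pb^2+(aq) + Mg(s) → Pb(s) + Mg^2+(aq), so Q = [Mg^2+(aq)] / [Pb^2+(aq)].
Substituting the known concentrations and solving, log [Pb^2+(aq)] = −2.593 and [Pb^2+(aq)] = 0.0026 M.

0.0026 M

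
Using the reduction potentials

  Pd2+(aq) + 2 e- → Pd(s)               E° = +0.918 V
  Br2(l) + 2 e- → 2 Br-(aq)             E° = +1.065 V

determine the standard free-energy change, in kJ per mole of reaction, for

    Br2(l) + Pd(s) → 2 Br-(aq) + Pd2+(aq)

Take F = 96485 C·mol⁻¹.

In the reaction as written Br2(l) is reduced, so the Br₂/Br⁻ couple is the cathode and Pd²⁺/Pd is the anode.
E°cell = +1.065 − (+0.918) = +0.147 V; balancing electrons gives n = 2.
ΔG° = −nFE°cell = −(2)(96485)(+0.147) J/mol = −28.4 kJ/mol.

−28.4 kJ/mol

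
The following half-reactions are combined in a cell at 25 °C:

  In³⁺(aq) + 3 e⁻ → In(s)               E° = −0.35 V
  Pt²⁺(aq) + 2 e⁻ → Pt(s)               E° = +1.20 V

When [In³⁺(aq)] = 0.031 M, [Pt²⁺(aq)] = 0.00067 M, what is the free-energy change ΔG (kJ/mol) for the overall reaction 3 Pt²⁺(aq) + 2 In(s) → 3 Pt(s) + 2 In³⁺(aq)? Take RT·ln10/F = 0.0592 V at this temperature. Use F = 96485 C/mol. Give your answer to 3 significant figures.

With Pt²⁺/Pt reduced at the cathode, E°cell = +1.20 − (−0.35) = +1.55 V and n = 6.
Q = [In³⁺(aq)]^2 / [Pt²⁺(aq)]^3 = 3.2×10^6, so log Q = 6.504 and E = +1.55 − (0.0592/6)(6.504) = +1.4858 V.
Finally ΔG = −nFE = −(6)(96485 C/mol)(+1.4858 V) = −860 kJ/mol.

−860 kJ/mol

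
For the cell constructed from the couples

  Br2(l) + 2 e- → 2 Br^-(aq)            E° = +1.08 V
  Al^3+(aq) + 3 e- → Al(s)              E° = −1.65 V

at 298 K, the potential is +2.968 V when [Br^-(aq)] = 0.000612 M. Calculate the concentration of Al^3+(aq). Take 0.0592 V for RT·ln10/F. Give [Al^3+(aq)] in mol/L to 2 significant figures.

Br₂/Br⁻ is the cathode (higher E°); E°cell = +1.08 − (−1.65) = +2.73 V with n = 6.
Rearranging E = E° − (0.0592/n)·log Q gives log Q = 6(+2.73 − (+2.968))/0.0592 = −24.122.
Balancing electrons gives 3 Br2(l) + 2 Al(s) → 6 Br^-(aq) + 2 Al^3+(aq); thus Q = [Br^-(aq)]^6·[Al^3+(aq)]^2.
Solving for the unknown gives log [Al^3+(aq)] = −2.421, so [Al^3+(aq)] ≈ 0.0038 M.

0.0038 M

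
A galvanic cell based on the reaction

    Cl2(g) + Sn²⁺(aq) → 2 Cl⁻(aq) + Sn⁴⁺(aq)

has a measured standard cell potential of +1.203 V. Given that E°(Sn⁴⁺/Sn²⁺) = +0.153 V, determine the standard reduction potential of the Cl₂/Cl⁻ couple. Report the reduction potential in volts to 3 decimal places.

+1.356 V

In the reaction as written the Cl₂/Cl⁻ couple is reduced (cathode) and Sn⁴⁺/Sn²⁺ is oxidized (anode), so E°cell = E°(Cl₂/Cl⁻) − E°(Sn⁴⁺/Sn²⁺).
E°(Cl₂/Cl⁻) = E°cell + E°(anode) = +1.203 + (+0.153) = +1.356 V.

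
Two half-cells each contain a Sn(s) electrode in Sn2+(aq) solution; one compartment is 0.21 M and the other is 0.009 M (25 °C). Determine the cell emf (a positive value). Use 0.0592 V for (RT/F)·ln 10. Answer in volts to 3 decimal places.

For a concentration cell E°cell = 0, since both electrodes use the same couple.
The compartment with the higher Sn2+(aq) concentration (0.21 M) acts as the cathode; ions are reduced there and produced at the dilute (0.009 M) anode.
With n = 2, Ecell = −(0.0592/2)·log([dilute]/[conc]) = −(0.0592/2)·log(0.009/0.21) = +0.040 V.

0.040 V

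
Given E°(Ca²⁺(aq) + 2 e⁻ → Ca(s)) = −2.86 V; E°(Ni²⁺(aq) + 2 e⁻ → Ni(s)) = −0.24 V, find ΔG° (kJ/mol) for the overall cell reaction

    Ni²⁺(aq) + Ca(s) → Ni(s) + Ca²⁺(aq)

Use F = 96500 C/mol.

−506 kJ/mol

In the reaction as written Ni²⁺(aq) is reduced, so the Ni²⁺/Ni couple is the cathode and Ca²⁺/Ca is the anode.
E°cell = −0.24 − (−2.86) = +2.62 V; balancing electrons gives n = 2.
ΔG° = −nFE°cell = −(2)(96500)(+2.62) J/mol = −506 kJ/mol.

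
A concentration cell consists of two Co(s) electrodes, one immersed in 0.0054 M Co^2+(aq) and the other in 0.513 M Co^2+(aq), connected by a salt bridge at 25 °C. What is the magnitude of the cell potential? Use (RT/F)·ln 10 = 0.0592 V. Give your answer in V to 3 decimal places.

0.059 V

For a concentration cell E°cell = 0, since both electrodes use the same couple.
The compartment with the higher Co^2+(aq) concentration (0.513 M) acts as the cathode; ions are reduced there and produced at the dilute (0.0054 M) anode.
With n = 2, Ecell = −(0.0592/2)·log([dilute]/[conc]) = −(0.0592/2)·log(0.0054/0.513) = +0.059 V.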